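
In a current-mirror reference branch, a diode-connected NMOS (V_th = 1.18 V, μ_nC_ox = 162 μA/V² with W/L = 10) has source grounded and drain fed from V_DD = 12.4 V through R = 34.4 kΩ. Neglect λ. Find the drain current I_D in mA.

With gate tied to drain, V_GS = V_DS ≥ V_GS − V_th, so the device is in saturation.
k_n = μ_nC_ox · (W/L) = 1.62 mA/V².
KCL at the drain: ½ k_n (V_GS − V_th)² = (V_DD − V_GS)/R.
Let x = V_GS − 1.18. Then 27.9 x² + x − 11.22 = 0, giving x = 0.617 V (positive root), so V_GS = 1.8 V.
I_D = (V_DD − V_GS)/R = (12.4 − 1.8) / 34.4 = 0.308 mA.

I_D = 0.308 mA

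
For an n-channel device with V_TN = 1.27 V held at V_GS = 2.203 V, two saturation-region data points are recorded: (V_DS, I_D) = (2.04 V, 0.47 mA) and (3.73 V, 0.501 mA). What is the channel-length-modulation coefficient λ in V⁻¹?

λ = 0.0424 V⁻¹

With V_GS fixed, I_D ∝ (1 + λ V_DS) in saturation, so I_D2/I_D1 = (1 + λ V_DS2)/(1 + λ V_DS1).
0.501/0.47 = 1.066 = (1 + 3.73 λ)/(1 + 2.04 λ).
Solving: λ (I_D1 V_DS2 − I_D2 V_DS1) = I_D2 − I_D1, so λ = (0.501 − 0.47) / (0.47 × 3.73 − 0.501 × 2.04) = 0.031 / 0.731 = 0.0424 V⁻¹.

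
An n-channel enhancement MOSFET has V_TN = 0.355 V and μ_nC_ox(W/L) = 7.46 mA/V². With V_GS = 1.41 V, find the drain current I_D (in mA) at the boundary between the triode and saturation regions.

I_D = 4.15 mA

At the boundary V_DS = V_ov = V_GS − V_TN = 1.41 − 0.355 = 1.05 V.
I_D = ½ k_n V_ov² = 0.5 × 7.46 × 1.05² = 4.15 mA.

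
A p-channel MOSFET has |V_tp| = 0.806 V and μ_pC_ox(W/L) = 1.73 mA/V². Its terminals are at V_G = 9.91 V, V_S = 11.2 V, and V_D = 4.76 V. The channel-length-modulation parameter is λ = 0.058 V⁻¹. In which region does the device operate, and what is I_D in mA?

Saturation; I_D = 0.278 mA

V_SG = V_S − V_G = 11.2 − 9.91 = 1.29 V; V_SD = V_S − V_D = 11.2 − 4.76 = 6.44 V.
V_ov = V_SG − |V_tp| = 1.29 − 0.806 = 0.484 V.
Since V_SD = 6.44 V ≥ V_ov = 0.484 V, the device is in saturation.
I_D = ½ k_p V_ov² (1 + λ V_SD) = 0.5 × 1.73 × 0.484² × (1 + 0.058 × 6.44) = 0.278 mA.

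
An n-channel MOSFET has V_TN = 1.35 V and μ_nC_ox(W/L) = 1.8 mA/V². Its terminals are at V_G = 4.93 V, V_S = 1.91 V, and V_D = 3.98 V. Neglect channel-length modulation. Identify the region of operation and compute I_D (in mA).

V_GS = V_G − V_S = 4.93 − 1.91 = 3.02 V; V_DS = V_D − V_S = 3.98 − 1.91 = 2.07 V.
V_ov = V_GS − V_TN = 3.02 − 1.35 = 1.67 V.
Since V_DS = 2.07 V ≥ V_ov = 1.67 V, the device is in saturation.
I_D = ½ k_n V_ov² = 0.5 × 1.8 × 1.67² = 2.51 mA.

Saturation; I_D = 2.51 mA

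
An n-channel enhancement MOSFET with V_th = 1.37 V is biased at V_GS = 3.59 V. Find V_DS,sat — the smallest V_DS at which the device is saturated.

The boundary between triode and saturation is V_DS = V_GS − V_th = V_ov.
V_ov = 3.59 − 1.37 = 2.22 V.

V_DS,sat = 2.22 V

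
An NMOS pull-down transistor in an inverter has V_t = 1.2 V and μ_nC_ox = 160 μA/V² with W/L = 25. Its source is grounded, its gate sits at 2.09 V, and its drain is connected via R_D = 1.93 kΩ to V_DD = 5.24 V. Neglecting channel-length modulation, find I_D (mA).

I_D = 1.58 mA

V_GS = V_G = 2.09 V, so V_ov = 2.09 − 1.2 = 0.89 V.
k_n = μ_nC_ox · (W/L) = 4 mA/V².
Assume saturation: I_D = ½ k_n V_ov² = 0.5 × 4 × 0.89² = 1.58 mA, giving V_DS = V_DD − I_D R_D = 5.24 − 1.58 × 1.93 = 2.18 V.
V_DS = 2.18 V ≥ V_ov = 0.89 V, confirming saturation.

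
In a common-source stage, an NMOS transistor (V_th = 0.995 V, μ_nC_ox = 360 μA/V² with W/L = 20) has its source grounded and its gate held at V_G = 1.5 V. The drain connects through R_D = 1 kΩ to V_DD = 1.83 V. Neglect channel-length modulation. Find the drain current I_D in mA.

V_GS = V_G = 1.5 V, so V_ov = 1.5 − 0.995 = 0.505 V.
k_n = μ_nC_ox · (W/L) = 7.2 mA/V².
Assume saturation: I_D = ½ k_n V_ov² = 0.5 × 7.2 × 0.505² = 0.918 mA, giving V_DS = V_DD − I_D R_D = 1.83 − 0.918 × 1 = 0.912 V.
V_DS = 0.912 V ≥ V_ov = 0.505 V, confirming saturation.

I_D = 0.918 mA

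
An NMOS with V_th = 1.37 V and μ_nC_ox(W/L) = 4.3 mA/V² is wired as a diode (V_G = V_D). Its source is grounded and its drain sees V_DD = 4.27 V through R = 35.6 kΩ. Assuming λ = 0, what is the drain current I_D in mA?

I_D = 0.0762 mA

With gate tied to drain, V_GS = V_DS ≥ V_GS − V_th, so the device is in saturation.
KCL at the drain: ½ k_n (V_GS − V_th)² = (V_DD − V_GS)/R.
Let x = V_GS − 1.37. Then 76.5 x² + x − 2.9 = 0, giving x = 0.188 V (positive root), so V_GS = 1.56 V.
I_D = (V_DD − V_GS)/R = (4.27 − 1.56) / 35.6 = 0.0762 mA.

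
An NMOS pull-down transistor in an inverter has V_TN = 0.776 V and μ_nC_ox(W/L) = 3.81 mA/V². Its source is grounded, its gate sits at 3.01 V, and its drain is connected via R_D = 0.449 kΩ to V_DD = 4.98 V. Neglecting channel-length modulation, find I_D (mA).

V_GS = V_G = 3.01 V, so V_ov = 3.01 − 0.776 = 2.23 V.
Assume saturation: I_D = ½ k_n V_ov² = 0.5 × 3.81 × 2.23² = 9.51 mA, giving V_DS = V_DD − I_D R_D = 4.98 − 9.51 × 0.449 = 0.711 V.
But 0.711 V < V_ov = 2.23 V, so the device is actually in triode.
In triode I_D = k_n[V_ov V_DS − ½ V_DS²] and I_D = (V_DD − V_DS)/R_D. Equating: 0.855 V_DS² − 4.822 V_DS + 4.98 = 0, giving V_DS = 1.36 V (the root below V_ov).
I_D = (4.98 − 1.36) / 0.449 = 8.06 mA.

I_D = 8.06 mA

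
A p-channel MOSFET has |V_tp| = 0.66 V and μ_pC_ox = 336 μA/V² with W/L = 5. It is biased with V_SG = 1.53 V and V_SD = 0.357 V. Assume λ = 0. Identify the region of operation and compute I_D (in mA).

Triode; I_D = 0.415 mA

k_p = μ_pC_ox · (W/L) = 1.68 mA/V².
V_ov = V_SG − |V_tp| = 1.53 − 0.66 = 0.87 V.
Since V_SD = 0.357 V < V_ov = 0.87 V, the device is in the triode region.
I_D = k_p [V_ov · V_SD − ½ V_SD²] = 1.68 × [0.87 × 0.357 − 0.5 × 0.357²] = 0.415 mA.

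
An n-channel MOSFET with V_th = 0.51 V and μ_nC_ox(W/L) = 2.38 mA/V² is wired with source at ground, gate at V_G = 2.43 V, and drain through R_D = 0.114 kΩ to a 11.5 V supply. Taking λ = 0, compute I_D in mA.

V_GS = V_G = 2.43 V, so V_ov = 2.43 − 0.51 = 1.92 V.
Assume saturation: I_D = ½ k_n V_ov² = 0.5 × 2.38 × 1.92² = 4.39 mA, giving V_DS = V_DD − I_D R_D = 11.5 − 4.39 × 0.114 = 11 V.
V_DS = 11 V ≥ V_ov = 1.92 V, confirming saturation.

I_D = 4.39 mA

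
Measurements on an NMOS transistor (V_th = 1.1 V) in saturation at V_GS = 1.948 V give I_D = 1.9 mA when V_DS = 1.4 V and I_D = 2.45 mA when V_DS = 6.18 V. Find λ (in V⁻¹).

λ = 0.0662 V⁻¹

With V_GS fixed, I_D ∝ (1 + λ V_DS) in saturation, so I_D2/I_D1 = (1 + λ V_DS2)/(1 + λ V_DS1).
2.45/1.9 = 1.289 = (1 + 6.18 λ)/(1 + 1.4 λ).
Solving: λ (I_D1 V_DS2 − I_D2 V_DS1) = I_D2 − I_D1, so λ = (2.45 − 1.9) / (1.9 × 6.18 − 2.45 × 1.4) = 0.55 / 8.31 = 0.0662 V⁻¹.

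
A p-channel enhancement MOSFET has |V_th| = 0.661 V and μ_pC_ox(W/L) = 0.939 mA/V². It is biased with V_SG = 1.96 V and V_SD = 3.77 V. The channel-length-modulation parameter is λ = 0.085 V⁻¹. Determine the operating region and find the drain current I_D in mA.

V_ov = V_SG − |V_th| = 1.96 − 0.661 = 1.3 V.
Since V_SD = 3.77 V ≥ V_ov = 1.3 V, the device is in saturation.
I_D = ½ k_p V_ov² (1 + λ V_SD) = 0.5 × 0.939 × 1.3² × (1 + 0.085 × 3.77) = 1.05 mA.

Saturation; I_D = 1.05 mA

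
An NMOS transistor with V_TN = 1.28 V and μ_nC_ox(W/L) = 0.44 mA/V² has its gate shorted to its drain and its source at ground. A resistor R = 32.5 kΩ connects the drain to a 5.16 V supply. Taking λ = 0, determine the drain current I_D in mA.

With gate tied to drain, V_GS = V_DS ≥ V_GS − V_TN, so the device is in saturation.
KCL at the drain: ½ k_n (V_GS − V_TN)² = (V_DD − V_GS)/R.
Let x = V_GS − 1.28. Then 7.15 x² + x − 3.88 = 0, giving x = 0.67 V (positive root), so V_GS = 1.95 V.
I_D = (V_DD − V_GS)/R = (5.16 − 1.95) / 32.5 = 0.0988 mA.

I_D = 0.0988 mA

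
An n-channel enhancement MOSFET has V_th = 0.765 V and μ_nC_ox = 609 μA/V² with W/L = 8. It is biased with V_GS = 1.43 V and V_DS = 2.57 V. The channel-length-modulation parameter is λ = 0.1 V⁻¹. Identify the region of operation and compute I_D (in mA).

Saturation; I_D = 1.35 mA

k_n = μ_nC_ox · (W/L) = 4.872 mA/V².
V_ov = V_GS − V_th = 1.43 − 0.765 = 0.665 V.
Since V_DS = 2.57 V ≥ V_ov = 0.665 V, the device is in saturation.
I_D = ½ k_n V_ov² (1 + λ V_DS) = 0.5 × 4.872 × 0.665² × (1 + 0.1 × 2.57) = 1.35 mA.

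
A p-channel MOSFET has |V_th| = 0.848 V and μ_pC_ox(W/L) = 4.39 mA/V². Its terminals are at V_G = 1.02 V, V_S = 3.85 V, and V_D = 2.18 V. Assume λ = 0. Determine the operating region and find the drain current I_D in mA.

V_SG = V_S − V_G = 3.85 − 1.02 = 2.83 V; V_SD = V_S − V_D = 3.85 − 2.18 = 1.67 V.
V_ov = V_SG − |V_th| = 2.83 − 0.848 = 1.98 V.
Since V_SD = 1.67 V < V_ov = 1.98 V, the device is in the triode region.
I_D = k_p [V_ov · V_SD − ½ V_SD²] = 4.39 × [1.98 × 1.67 − 0.5 × 1.67²] = 8.41 mA.

Triode; I_D = 8.41 mA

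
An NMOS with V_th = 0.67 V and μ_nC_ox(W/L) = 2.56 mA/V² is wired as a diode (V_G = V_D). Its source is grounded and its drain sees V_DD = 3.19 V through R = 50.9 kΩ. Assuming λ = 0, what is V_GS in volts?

With gate tied to drain, V_GS = V_DS ≥ V_GS − V_th, so the device is in saturation.
KCL at the drain: ½ k_n (V_GS − V_th)² = (V_DD − V_GS)/R.
Let x = V_GS − 0.67. Then 65.2 x² + x − 2.52 = 0, giving x = 0.189 V (positive root), so V_GS = 0.859 V.
I_D = (V_DD − V_GS)/R = (3.19 − 0.859) / 50.9 = 0.0458 mA.

V_GS = 0.859 V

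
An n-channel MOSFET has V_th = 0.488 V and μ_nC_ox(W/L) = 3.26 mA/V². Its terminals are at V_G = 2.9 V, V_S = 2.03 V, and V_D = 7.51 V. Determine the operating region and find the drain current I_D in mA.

V_GS = V_G − V_S = 2.9 − 2.03 = 0.87 V; V_DS = V_D − V_S = 7.51 − 2.03 = 5.48 V.
V_ov = V_GS − V_th = 0.87 − 0.488 = 0.382 V.
Since V_DS = 5.48 V ≥ V_ov = 0.382 V, the device is in saturation.
I_D = ½ k_n V_ov² = 0.5 × 3.26 × 0.382² = 0.238 mA.

Saturation; I_D = 0.238 mA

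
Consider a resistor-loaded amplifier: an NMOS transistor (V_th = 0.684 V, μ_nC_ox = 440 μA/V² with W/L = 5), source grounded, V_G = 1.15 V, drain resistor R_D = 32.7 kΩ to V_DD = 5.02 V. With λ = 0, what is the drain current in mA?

V_GS = V_G = 1.15 V, so V_ov = 1.15 − 0.684 = 0.466 V.
k_n = μ_nC_ox · (W/L) = 2.2 mA/V².
Assume saturation: I_D = ½ k_n V_ov² = 0.5 × 2.2 × 0.466² = 0.239 mA, giving V_DS = V_DD − I_D R_D = 5.02 − 0.239 × 32.7 = -2.79 V.
But -2.79 V < V_ov = 0.466 V, so the device is actually in triode.
In triode I_D = k_n[V_ov V_DS − ½ V_DS²] and I_D = (V_DD − V_DS)/R_D. Equating: 36 V_DS² − 34.52 V_DS + 5.02 = 0, giving V_DS = 0.179 V (the root below V_ov).
I_D = (5.02 − 0.179) / 32.7 = 0.148 mA.

I_D = 0.148 mA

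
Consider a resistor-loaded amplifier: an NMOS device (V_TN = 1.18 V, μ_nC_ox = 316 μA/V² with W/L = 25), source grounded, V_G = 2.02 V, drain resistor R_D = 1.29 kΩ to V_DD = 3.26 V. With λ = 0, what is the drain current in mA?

V_GS = V_G = 2.02 V, so V_ov = 2.02 − 1.18 = 0.84 V.
k_n = μ_nC_ox · (W/L) = 7.9 mA/V².
Assume saturation: I_D = ½ k_n V_ov² = 0.5 × 7.9 × 0.84² = 2.79 mA, giving V_DS = V_DD − I_D R_D = 3.26 − 2.79 × 1.29 = -0.335 V.
But -0.335 V < V_ov = 0.84 V, so the device is actually in triode.
In triode I_D = k_n[V_ov V_DS − ½ V_DS²] and I_D = (V_DD − V_DS)/R_D. Equating: 5.1 V_DS² − 9.56 V_DS + 3.26 = 0, giving V_DS = 0.448 V (the root below V_ov).
I_D = (3.26 − 0.448) / 1.29 = 2.18 mA.

I_D = 2.18 mA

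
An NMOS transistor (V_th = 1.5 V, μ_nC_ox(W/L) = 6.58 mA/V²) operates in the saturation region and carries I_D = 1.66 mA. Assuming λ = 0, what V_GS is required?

In saturation I_D = ½ k_n (V_GS − V_th)², so V_GS − V_th = √(2 I_D / k_n) = √(2 × 1.66 / 6.58) = 0.71 V.
V_GS = 1.5 + 0.71 = 2.21 V.

V_GS = 2.21 V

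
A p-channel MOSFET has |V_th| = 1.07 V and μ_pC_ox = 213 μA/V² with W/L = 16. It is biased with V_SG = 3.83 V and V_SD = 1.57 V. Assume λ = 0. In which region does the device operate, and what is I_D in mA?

Triode; I_D = 10.6 mA

k_p = μ_pC_ox · (W/L) = 3.408 mA/V².
V_ov = V_SG − |V_th| = 3.83 − 1.07 = 2.76 V.
Since V_SD = 1.57 V < V_ov = 2.76 V, the device is in the triode region.
I_D = k_p [V_ov · V_SD − ½ V_SD²] = 3.408 × [2.76 × 1.57 − 0.5 × 1.57²] = 10.6 mA.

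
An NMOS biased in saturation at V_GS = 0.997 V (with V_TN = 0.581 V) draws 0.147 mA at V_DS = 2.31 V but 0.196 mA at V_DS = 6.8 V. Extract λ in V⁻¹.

With V_GS fixed, I_D ∝ (1 + λ V_DS) in saturation, so I_D2/I_D1 = (1 + λ V_DS2)/(1 + λ V_DS1).
0.196/0.147 = 1.333 = (1 + 6.8 λ)/(1 + 2.31 λ).
Solving: λ (I_D1 V_DS2 − I_D2 V_DS1) = I_D2 − I_D1, so λ = (0.196 − 0.147) / (0.147 × 6.8 − 0.196 × 2.31) = 0.049 / 0.547 = 0.0896 V⁻¹.

λ = 0.0896 V⁻¹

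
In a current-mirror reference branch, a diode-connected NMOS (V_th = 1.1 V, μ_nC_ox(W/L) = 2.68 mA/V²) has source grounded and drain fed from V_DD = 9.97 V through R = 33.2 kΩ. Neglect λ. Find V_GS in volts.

V_GS = 1.54 V

With gate tied to drain, V_GS = V_DS ≥ V_GS − V_th, so the device is in saturation.
KCL at the drain: ½ k_n (V_GS − V_th)² = (V_DD − V_GS)/R.
Let x = V_GS − 1.1. Then 44.5 x² + x − 8.87 = 0, giving x = 0.435 V (positive root), so V_GS = 1.54 V.
I_D = (V_DD − V_GS)/R = (9.97 − 1.54) / 33.2 = 0.254 mA.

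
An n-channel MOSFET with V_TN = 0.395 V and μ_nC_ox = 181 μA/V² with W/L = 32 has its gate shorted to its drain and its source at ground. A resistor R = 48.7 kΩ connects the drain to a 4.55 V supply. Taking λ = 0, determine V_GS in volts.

V_GS = 0.563 V

With gate tied to drain, V_GS = V_DS ≥ V_GS − V_TN, so the device is in saturation.
k_n = μ_nC_ox · (W/L) = 5.792 mA/V².
KCL at the drain: ½ k_n (V_GS − V_TN)² = (V_DD − V_GS)/R.
Let x = V_GS − 0.395. Then 141 x² + x − 4.155 = 0, giving x = 0.168 V (positive root), so V_GS = 0.563 V.
I_D = (V_DD − V_GS)/R = (4.55 − 0.563) / 48.7 = 0.0819 mA.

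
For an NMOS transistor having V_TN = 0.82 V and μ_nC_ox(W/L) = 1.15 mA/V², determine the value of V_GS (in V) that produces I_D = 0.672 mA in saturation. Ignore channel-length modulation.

In saturation I_D = ½ k_n (V_GS − V_TN)², so V_GS − V_TN = √(2 I_D / k_n) = √(2 × 0.672 / 1.15) = 1.08 V.
V_GS = 0.82 + 1.08 = 1.9 V.

V_GS = 1.90 V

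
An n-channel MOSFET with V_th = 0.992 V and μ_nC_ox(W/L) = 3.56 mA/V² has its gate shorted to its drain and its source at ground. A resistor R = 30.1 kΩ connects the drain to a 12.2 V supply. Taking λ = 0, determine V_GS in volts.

With gate tied to drain, V_GS = V_DS ≥ V_GS − V_th, so the device is in saturation.
KCL at the drain: ½ k_n (V_GS − V_th)² = (V_DD − V_GS)/R.
Let x = V_GS − 0.992. Then 53.6 x² + x − 11.21 = 0, giving x = 0.448 V (positive root), so V_GS = 1.44 V.
I_D = (V_DD − V_GS)/R = (12.2 − 1.44) / 30.1 = 0.357 mA.

V_GS = 1.44 V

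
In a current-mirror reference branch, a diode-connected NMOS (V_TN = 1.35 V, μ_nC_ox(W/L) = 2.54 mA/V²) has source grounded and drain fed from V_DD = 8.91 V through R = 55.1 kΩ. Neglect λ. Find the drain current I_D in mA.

With gate tied to drain, V_GS = V_DS ≥ V_GS − V_TN, so the device is in saturation.
KCL at the drain: ½ k_n (V_GS − V_TN)² = (V_DD − V_GS)/R.
Let x = V_GS − 1.35. Then 70 x² + x − 7.56 = 0, giving x = 0.322 V (positive root), so V_GS = 1.67 V.
I_D = (V_DD − V_GS)/R = (8.91 − 1.67) / 55.1 = 0.131 mA.

I_D = 0.131 mA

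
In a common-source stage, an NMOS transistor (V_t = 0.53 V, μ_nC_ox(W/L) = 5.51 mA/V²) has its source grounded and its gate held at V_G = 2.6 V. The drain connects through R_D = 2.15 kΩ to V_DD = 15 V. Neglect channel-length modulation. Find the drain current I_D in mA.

I_D = 6.65 mA

V_GS = V_G = 2.6 V, so V_ov = 2.6 − 0.53 = 2.07 V.
Assume saturation: I_D = ½ k_n V_ov² = 0.5 × 5.51 × 2.07² = 11.8 mA, giving V_DS = V_DD − I_D R_D = 15 − 11.8 × 2.15 = -10.4 V.
But -10.4 V < V_ov = 2.07 V, so the device is actually in triode.
In triode I_D = k_n[V_ov V_DS − ½ V_DS²] and I_D = (V_DD − V_DS)/R_D. Equating: 5.92 V_DS² − 25.52 V_DS + 15 = 0, giving V_DS = 0.702 V (the root below V_ov).
I_D = (15 − 0.702) / 2.15 = 6.65 mA.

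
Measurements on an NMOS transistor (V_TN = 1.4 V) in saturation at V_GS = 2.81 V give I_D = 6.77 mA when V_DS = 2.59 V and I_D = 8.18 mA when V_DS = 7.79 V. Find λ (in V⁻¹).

With V_GS fixed, I_D ∝ (1 + λ V_DS) in saturation, so I_D2/I_D1 = (1 + λ V_DS2)/(1 + λ V_DS1).
8.18/6.77 = 1.208 = (1 + 7.79 λ)/(1 + 2.59 λ).
Solving: λ (I_D1 V_DS2 − I_D2 V_DS1) = I_D2 − I_D1, so λ = (8.18 − 6.77) / (6.77 × 7.79 − 8.18 × 2.59) = 1.41 / 31.6 = 0.0447 V⁻¹.

λ = 0.0447 V⁻¹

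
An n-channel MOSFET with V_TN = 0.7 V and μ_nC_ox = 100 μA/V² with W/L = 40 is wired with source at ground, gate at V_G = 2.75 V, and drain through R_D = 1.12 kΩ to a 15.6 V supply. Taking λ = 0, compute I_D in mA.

I_D = 8.40 mA

V_GS = V_G = 2.75 V, so V_ov = 2.75 − 0.7 = 2.05 V.
k_n = μ_nC_ox · (W/L) = 4 mA/V².
Assume saturation: I_D = ½ k_n V_ov² = 0.5 × 4 × 2.05² = 8.4 mA, giving V_DS = V_DD − I_D R_D = 15.6 − 8.4 × 1.12 = 6.19 V.
V_DS = 6.19 V ≥ V_ov = 2.05 V, confirming saturation.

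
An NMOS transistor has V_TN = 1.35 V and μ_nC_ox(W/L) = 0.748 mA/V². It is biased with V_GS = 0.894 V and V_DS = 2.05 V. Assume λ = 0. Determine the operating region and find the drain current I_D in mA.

Cutoff; I_D = 0 mA

V_GS = 0.894 V < V_TN = 1.35 V, so the transistor is in cutoff.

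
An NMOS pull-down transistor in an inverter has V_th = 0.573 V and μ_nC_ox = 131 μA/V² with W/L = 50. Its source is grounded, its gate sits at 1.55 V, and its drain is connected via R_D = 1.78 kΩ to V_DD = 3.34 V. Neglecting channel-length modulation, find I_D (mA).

I_D = 1.70 mA

V_GS = V_G = 1.55 V, so V_ov = 1.55 − 0.573 = 0.977 V.
k_n = μ_nC_ox · (W/L) = 6.55 mA/V².
Assume saturation: I_D = ½ k_n V_ov² = 0.5 × 6.55 × 0.977² = 3.13 mA, giving V_DS = V_DD − I_D R_D = 3.34 − 3.13 × 1.78 = -2.22 V.
But -2.22 V < V_ov = 0.977 V, so the device is actually in triode.
In triode I_D = k_n[V_ov V_DS − ½ V_DS²] and I_D = (V_DD − V_DS)/R_D. Equating: 5.83 V_DS² − 12.39 V_DS + 3.34 = 0, giving V_DS = 0.317 V (the root below V_ov).
I_D = (3.34 − 0.317) / 1.78 = 1.7 mA.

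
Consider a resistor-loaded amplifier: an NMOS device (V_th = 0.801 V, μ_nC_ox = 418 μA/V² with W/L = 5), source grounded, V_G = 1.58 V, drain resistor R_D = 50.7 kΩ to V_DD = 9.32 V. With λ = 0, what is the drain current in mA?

I_D = 0.181 mA

V_GS = V_G = 1.58 V, so V_ov = 1.58 − 0.801 = 0.779 V.
k_n = μ_nC_ox · (W/L) = 2.09 mA/V².
Assume saturation: I_D = ½ k_n V_ov² = 0.5 × 2.09 × 0.779² = 0.634 mA, giving V_DS = V_DD − I_D R_D = 9.32 − 0.634 × 50.7 = -22.8 V.
But -22.8 V < V_ov = 0.779 V, so the device is actually in triode.
In triode I_D = k_n[V_ov V_DS − ½ V_DS²] and I_D = (V_DD − V_DS)/R_D. Equating: 53 V_DS² − 83.55 V_DS + 9.32 = 0, giving V_DS = 0.121 V (the root below V_ov).
I_D = (9.32 − 0.121) / 50.7 = 0.181 mA.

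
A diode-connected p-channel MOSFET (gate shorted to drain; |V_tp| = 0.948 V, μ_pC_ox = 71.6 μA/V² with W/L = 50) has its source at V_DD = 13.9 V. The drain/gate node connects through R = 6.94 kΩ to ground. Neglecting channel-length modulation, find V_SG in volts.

V_SG = 1.93 V

With gate tied to drain, V_SG = V_SD ≥ V_SG − |V_tp|, so the device is in saturation.
k_p = μ_pC_ox · (W/L) = 3.58 mA/V².
KCL at the drain: ½ k_p (V_SG − |V_tp|)² = (V_DD − V_SG)/R.
Let x = V_SG − 0.948. Then 12.4 x² + x − 12.95 = 0, giving x = 0.982 V (positive root), so V_SG = 1.93 V.
I_D = (V_DD − V_SG)/R = (13.9 − 1.93) / 6.94 = 1.72 mA.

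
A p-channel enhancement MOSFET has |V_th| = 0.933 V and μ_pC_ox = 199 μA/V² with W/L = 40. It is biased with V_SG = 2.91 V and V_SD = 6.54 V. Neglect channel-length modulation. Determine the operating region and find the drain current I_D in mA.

Saturation; I_D = 15.6 mA

k_p = μ_pC_ox · (W/L) = 7.96 mA/V².
V_ov = V_SG − |V_th| = 2.91 − 0.933 = 1.98 V.
Since V_SD = 6.54 V ≥ V_ov = 1.98 V, the device is in saturation.
I_D = ½ k_p V_ov² = 0.5 × 7.96 × 1.98² = 15.6 mA.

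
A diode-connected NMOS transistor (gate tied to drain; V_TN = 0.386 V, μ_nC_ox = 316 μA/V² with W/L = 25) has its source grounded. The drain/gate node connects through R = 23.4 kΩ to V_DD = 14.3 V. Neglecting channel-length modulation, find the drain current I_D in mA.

With gate tied to drain, V_GS = V_DS ≥ V_GS − V_TN, so the device is in saturation.
k_n = μ_nC_ox · (W/L) = 7.9 mA/V².
KCL at the drain: ½ k_n (V_GS − V_TN)² = (V_DD − V_GS)/R.
Let x = V_GS − 0.386. Then 92.4 x² + x − 13.91 = 0, giving x = 0.383 V (positive root), so V_GS = 0.769 V.
I_D = (V_DD − V_GS)/R = (14.3 − 0.769) / 23.4 = 0.578 mA.

I_D = 0.578 mA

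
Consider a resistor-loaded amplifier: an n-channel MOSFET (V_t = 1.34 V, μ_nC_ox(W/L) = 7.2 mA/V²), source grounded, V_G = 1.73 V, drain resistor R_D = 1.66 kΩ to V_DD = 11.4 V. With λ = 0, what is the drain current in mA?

I_D = 0.548 mA

V_GS = V_G = 1.73 V, so V_ov = 1.73 − 1.34 = 0.39 V.
Assume saturation: I_D = ½ k_n V_ov² = 0.5 × 7.2 × 0.39² = 0.548 mA, giving V_DS = V_DD − I_D R_D = 11.4 − 0.548 × 1.66 = 10.5 V.
V_DS = 10.5 V ≥ V_ov = 0.39 V, confirming saturation.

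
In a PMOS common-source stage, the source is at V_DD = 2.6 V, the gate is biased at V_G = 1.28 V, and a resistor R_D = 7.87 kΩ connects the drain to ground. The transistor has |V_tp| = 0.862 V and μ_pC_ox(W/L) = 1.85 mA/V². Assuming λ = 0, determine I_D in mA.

V_SG = V_DD − V_G = 2.6 − 1.28 = 1.32 V, so V_ov = 1.32 − 0.862 = 0.458 V.
Assume saturation: I_D = ½ k_p V_ov² = 0.5 × 1.85 × 0.458² = 0.194 mA, giving V_SD = V_DD − I_D R_D = 2.6 − 0.194 × 7.87 = 1.07 V.
V_SD = 1.07 V ≥ V_ov = 0.458 V, confirming saturation.

I_D = 0.194 mA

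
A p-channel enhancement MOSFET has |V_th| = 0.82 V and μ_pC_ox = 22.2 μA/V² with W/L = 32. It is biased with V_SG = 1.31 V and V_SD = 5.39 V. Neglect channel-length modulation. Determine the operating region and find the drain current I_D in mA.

Saturation; I_D = 0.0853 mA

k_p = μ_pC_ox · (W/L) = 0.7104 mA/V².
V_ov = V_SG − |V_th| = 1.31 − 0.82 = 0.49 V.
Since V_SD = 5.39 V ≥ V_ov = 0.49 V, the device is in saturation.
I_D = ½ k_p V_ov² = 0.5 × 0.7104 × 0.49² = 0.0853 mA.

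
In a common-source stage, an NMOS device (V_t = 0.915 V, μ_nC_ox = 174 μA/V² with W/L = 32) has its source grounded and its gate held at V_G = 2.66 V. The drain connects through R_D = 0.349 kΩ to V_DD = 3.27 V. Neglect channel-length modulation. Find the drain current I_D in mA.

V_GS = V_G = 2.66 V, so V_ov = 2.66 − 0.915 = 1.75 V.
k_n = μ_nC_ox · (W/L) = 5.568 mA/V².
Assume saturation: I_D = ½ k_n V_ov² = 0.5 × 5.568 × 1.75² = 8.48 mA, giving V_DS = V_DD − I_D R_D = 3.27 − 8.48 × 0.349 = 0.311 V.
But 0.311 V < V_ov = 1.75 V, so the device is actually in triode.
In triode I_D = k_n[V_ov V_DS − ½ V_DS²] and I_D = (V_DD − V_DS)/R_D. Equating: 0.972 V_DS² − 4.391 V_DS + 3.27 = 0, giving V_DS = 0.94 V (the root below V_ov).
I_D = (3.27 − 0.94) / 0.349 = 6.68 mA.

I_D = 6.68 mA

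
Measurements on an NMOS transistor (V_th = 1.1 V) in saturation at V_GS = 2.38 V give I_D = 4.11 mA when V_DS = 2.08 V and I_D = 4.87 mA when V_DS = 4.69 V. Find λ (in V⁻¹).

With V_GS fixed, I_D ∝ (1 + λ V_DS) in saturation, so I_D2/I_D1 = (1 + λ V_DS2)/(1 + λ V_DS1).
4.87/4.11 = 1.185 = (1 + 4.69 λ)/(1 + 2.08 λ).
Solving: λ (I_D1 V_DS2 − I_D2 V_DS1) = I_D2 − I_D1, so λ = (4.87 − 4.11) / (4.11 × 4.69 − 4.87 × 2.08) = 0.76 / 9.15 = 0.0831 V⁻¹.

λ = 0.0831 V⁻¹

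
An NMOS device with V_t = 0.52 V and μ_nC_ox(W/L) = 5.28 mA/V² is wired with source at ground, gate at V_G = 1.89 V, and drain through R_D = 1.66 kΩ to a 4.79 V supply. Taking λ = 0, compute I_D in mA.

I_D = 2.63 mA

V_GS = V_G = 1.89 V, so V_ov = 1.89 − 0.52 = 1.37 V.
Assume saturation: I_D = ½ k_n V_ov² = 0.5 × 5.28 × 1.37² = 4.96 mA, giving V_DS = V_DD − I_D R_D = 4.79 − 4.96 × 1.66 = -3.44 V.
But -3.44 V < V_ov = 1.37 V, so the device is actually in triode.
In triode I_D = k_n[V_ov V_DS − ½ V_DS²] and I_D = (V_DD − V_DS)/R_D. Equating: 4.38 V_DS² − 13.01 V_DS + 4.79 = 0, giving V_DS = 0.431 V (the root below V_ov).
I_D = (4.79 − 0.431) / 1.66 = 2.63 mA.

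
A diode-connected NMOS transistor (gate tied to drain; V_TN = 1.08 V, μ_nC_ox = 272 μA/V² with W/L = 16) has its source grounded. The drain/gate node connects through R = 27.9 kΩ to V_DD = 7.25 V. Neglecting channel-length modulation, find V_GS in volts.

With gate tied to drain, V_GS = V_DS ≥ V_GS − V_TN, so the device is in saturation.
k_n = μ_nC_ox · (W/L) = 4.352 mA/V².
KCL at the drain: ½ k_n (V_GS − V_TN)² = (V_DD − V_GS)/R.
Let x = V_GS − 1.08. Then 60.7 x² + x − 6.17 = 0, giving x = 0.311 V (positive root), so V_GS = 1.39 V.
I_D = (V_DD − V_GS)/R = (7.25 − 1.39) / 27.9 = 0.21 mA.

V_GS = 1.39 V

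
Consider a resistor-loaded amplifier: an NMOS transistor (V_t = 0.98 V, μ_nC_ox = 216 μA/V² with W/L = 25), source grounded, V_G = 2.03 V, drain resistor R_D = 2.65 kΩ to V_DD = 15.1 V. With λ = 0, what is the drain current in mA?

I_D = 2.98 mA

V_GS = V_G = 2.03 V, so V_ov = 2.03 − 0.98 = 1.05 V.
k_n = μ_nC_ox · (W/L) = 5.4 mA/V².
Assume saturation: I_D = ½ k_n V_ov² = 0.5 × 5.4 × 1.05² = 2.98 mA, giving V_DS = V_DD − I_D R_D = 15.1 − 2.98 × 2.65 = 7.21 V.
V_DS = 7.21 V ≥ V_ov = 1.05 V, confirming saturation.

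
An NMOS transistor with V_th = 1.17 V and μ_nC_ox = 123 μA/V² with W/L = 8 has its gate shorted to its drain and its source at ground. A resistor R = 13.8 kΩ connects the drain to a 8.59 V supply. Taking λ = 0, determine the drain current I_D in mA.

With gate tied to drain, V_GS = V_DS ≥ V_GS − V_th, so the device is in saturation.
k_n = μ_nC_ox · (W/L) = 0.984 mA/V².
KCL at the drain: ½ k_n (V_GS − V_th)² = (V_DD − V_GS)/R.
Let x = V_GS − 1.17. Then 6.79 x² + x − 7.42 = 0, giving x = 0.974 V (positive root), so V_GS = 2.14 V.
I_D = (V_DD − V_GS)/R = (8.59 − 2.14) / 13.8 = 0.467 mA.

I_D = 0.467 mA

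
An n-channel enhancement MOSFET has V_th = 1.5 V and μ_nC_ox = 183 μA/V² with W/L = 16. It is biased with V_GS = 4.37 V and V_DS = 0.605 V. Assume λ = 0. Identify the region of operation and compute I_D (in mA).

Triode; I_D = 4.55 mA

k_n = μ_nC_ox · (W/L) = 2.928 mA/V².
V_ov = V_GS − V_th = 4.37 − 1.5 = 2.87 V.
Since V_DS = 0.605 V < V_ov = 2.87 V, the device is in the triode region.
I_D = k_n [V_ov · V_DS − ½ V_DS²] = 2.928 × [2.87 × 0.605 − 0.5 × 0.605²] = 4.55 mA.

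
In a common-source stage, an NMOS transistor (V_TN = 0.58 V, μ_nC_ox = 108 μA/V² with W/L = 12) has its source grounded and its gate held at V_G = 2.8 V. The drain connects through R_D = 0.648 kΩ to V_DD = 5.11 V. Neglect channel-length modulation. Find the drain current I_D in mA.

V_GS = V_G = 2.8 V, so V_ov = 2.8 − 0.58 = 2.22 V.
k_n = μ_nC_ox · (W/L) = 1.296 mA/V².
Assume saturation: I_D = ½ k_n V_ov² = 0.5 × 1.296 × 2.22² = 3.19 mA, giving V_DS = V_DD − I_D R_D = 5.11 − 3.19 × 0.648 = 3.04 V.
V_DS = 3.04 V ≥ V_ov = 2.22 V, confirming saturation.

I_D = 3.19 mA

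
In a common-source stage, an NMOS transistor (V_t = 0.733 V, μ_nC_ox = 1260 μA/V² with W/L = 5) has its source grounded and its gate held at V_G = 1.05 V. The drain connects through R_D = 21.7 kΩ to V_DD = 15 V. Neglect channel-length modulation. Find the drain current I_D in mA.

V_GS = V_G = 1.05 V, so V_ov = 1.05 − 0.733 = 0.317 V.
k_n = μ_nC_ox · (W/L) = 6.3 mA/V².
Assume saturation: I_D = ½ k_n V_ov² = 0.5 × 6.3 × 0.317² = 0.317 mA, giving V_DS = V_DD − I_D R_D = 15 − 0.317 × 21.7 = 8.13 V.
V_DS = 8.13 V ≥ V_ov = 0.317 V, confirming saturation.

I_D = 0.317 mA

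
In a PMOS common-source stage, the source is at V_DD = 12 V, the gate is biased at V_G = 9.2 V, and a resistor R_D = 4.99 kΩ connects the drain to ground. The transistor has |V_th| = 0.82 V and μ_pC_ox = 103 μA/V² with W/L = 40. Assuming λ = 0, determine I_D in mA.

I_D = 2.34 mA

V_SG = V_DD − V_G = 12 − 9.2 = 2.8 V, so V_ov = 2.8 − 0.82 = 1.98 V.
k_p = μ_pC_ox · (W/L) = 4.12 mA/V².
Assume saturation: I_D = ½ k_p V_ov² = 0.5 × 4.12 × 1.98² = 8.08 mA, giving V_SD = V_DD − I_D R_D = 12 − 8.08 × 4.99 = -28.3 V.
But -28.3 V < V_ov = 1.98 V, so the device is actually in triode.
In triode I_D = k_p[V_ov V_SD − ½ V_SD²] and I_D = (V_DD − V_SD)/R_D. Equating: 10.3 V_SD² − 41.71 V_SD + 12 = 0, giving V_SD = 0.312 V (the root below V_ov).
I_D = (12 − 0.312) / 4.99 = 2.34 mA.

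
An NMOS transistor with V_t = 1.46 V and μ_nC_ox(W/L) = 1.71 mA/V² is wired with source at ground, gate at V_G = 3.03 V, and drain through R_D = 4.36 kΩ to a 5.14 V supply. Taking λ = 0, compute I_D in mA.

I_D = 1.07 mA

V_GS = V_G = 3.03 V, so V_ov = 3.03 − 1.46 = 1.57 V.
Assume saturation: I_D = ½ k_n V_ov² = 0.5 × 1.71 × 1.57² = 2.11 mA, giving V_DS = V_DD − I_D R_D = 5.14 − 2.11 × 4.36 = -4.05 V.
But -4.05 V < V_ov = 1.57 V, so the device is actually in triode.
In triode I_D = k_n[V_ov V_DS − ½ V_DS²] and I_D = (V_DD − V_DS)/R_D. Equating: 3.73 V_DS² − 12.71 V_DS + 5.14 = 0, giving V_DS = 0.469 V (the root below V_ov).
I_D = (5.14 − 0.469) / 4.36 = 1.07 mA.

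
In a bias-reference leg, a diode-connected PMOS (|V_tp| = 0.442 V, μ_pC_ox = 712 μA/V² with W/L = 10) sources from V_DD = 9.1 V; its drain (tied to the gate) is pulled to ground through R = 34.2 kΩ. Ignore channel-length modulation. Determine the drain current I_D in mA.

With gate tied to drain, V_SG = V_SD ≥ V_SG − |V_tp|, so the device is in saturation.
k_p = μ_pC_ox · (W/L) = 7.12 mA/V².
KCL at the drain: ½ k_p (V_SG − |V_tp|)² = (V_DD − V_SG)/R.
Let x = V_SG − 0.442. Then 122 x² + x − 8.658 = 0, giving x = 0.263 V (positive root), so V_SG = 0.705 V.
I_D = (V_DD − V_SG)/R = (9.1 − 0.705) / 34.2 = 0.245 mA.

I_D = 0.245 mA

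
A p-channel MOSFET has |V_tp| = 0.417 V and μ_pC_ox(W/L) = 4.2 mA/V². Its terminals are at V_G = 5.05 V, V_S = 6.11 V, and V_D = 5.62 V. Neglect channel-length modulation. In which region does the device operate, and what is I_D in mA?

Triode; I_D = 0.819 mA

V_SG = V_S − V_G = 6.11 − 5.05 = 1.06 V; V_SD = V_S − V_D = 6.11 − 5.62 = 0.49 V.
V_ov = V_SG − |V_tp| = 1.06 − 0.417 = 0.643 V.
Since V_SD = 0.49 V < V_ov = 0.643 V, the device is in the triode region.
I_D = k_p [V_ov · V_SD − ½ V_SD²] = 4.2 × [0.643 × 0.49 − 0.5 × 0.49²] = 0.819 mA.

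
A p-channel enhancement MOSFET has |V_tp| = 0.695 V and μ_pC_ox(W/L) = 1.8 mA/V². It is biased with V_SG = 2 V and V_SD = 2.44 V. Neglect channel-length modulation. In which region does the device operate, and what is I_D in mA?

Saturation; I_D = 1.53 mA

V_ov = V_SG − |V_tp| = 2 − 0.695 = 1.31 V.
Since V_SD = 2.44 V ≥ V_ov = 1.31 V, the device is in saturation.
I_D = ½ k_p V_ov² = 0.5 × 1.8 × 1.31² = 1.53 mA.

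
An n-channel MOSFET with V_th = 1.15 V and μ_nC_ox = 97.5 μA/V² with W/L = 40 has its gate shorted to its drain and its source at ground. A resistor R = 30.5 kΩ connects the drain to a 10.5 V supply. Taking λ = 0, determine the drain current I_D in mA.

With gate tied to drain, V_GS = V_DS ≥ V_GS − V_th, so the device is in saturation.
k_n = μ_nC_ox · (W/L) = 3.9 mA/V².
KCL at the drain: ½ k_n (V_GS − V_th)² = (V_DD − V_GS)/R.
Let x = V_GS − 1.15. Then 59.5 x² + x − 9.35 = 0, giving x = 0.388 V (positive root), so V_GS = 1.54 V.
I_D = (V_DD − V_GS)/R = (10.5 − 1.54) / 30.5 = 0.294 mA.

I_D = 0.294 mA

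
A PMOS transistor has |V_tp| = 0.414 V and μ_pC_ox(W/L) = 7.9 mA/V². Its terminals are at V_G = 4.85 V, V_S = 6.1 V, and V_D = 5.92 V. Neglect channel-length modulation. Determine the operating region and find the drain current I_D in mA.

Triode; I_D = 1.06 mA

V_SG = V_S − V_G = 6.1 − 4.85 = 1.25 V; V_SD = V_S − V_D = 6.1 − 5.92 = 0.18 V.
V_ov = V_SG − |V_tp| = 1.25 − 0.414 = 0.836 V.
Since V_SD = 0.18 V < V_ov = 0.836 V, the device is in the triode region.
I_D = k_p [V_ov · V_SD − ½ V_SD²] = 7.9 × [0.836 × 0.18 − 0.5 × 0.18²] = 1.06 mA.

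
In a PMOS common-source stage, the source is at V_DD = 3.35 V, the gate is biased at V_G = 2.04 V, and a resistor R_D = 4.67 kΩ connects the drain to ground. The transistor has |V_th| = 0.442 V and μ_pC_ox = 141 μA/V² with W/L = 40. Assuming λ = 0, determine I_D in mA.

V_SG = V_DD − V_G = 3.35 − 2.04 = 1.31 V, so V_ov = 1.31 − 0.442 = 0.868 V.
k_p = μ_pC_ox · (W/L) = 5.64 mA/V².
Assume saturation: I_D = ½ k_p V_ov² = 0.5 × 5.64 × 0.868² = 2.12 mA, giving V_SD = V_DD − I_D R_D = 3.35 − 2.12 × 4.67 = -6.57 V.
But -6.57 V < V_ov = 0.868 V, so the device is actually in triode.
In triode I_D = k_p[V_ov V_SD − ½ V_SD²] and I_D = (V_DD − V_SD)/R_D. Equating: 13.2 V_SD² − 23.86 V_SD + 3.35 = 0, giving V_SD = 0.153 V (the root below V_ov).
I_D = (3.35 − 0.153) / 4.67 = 0.685 mA.

I_D = 0.685 mA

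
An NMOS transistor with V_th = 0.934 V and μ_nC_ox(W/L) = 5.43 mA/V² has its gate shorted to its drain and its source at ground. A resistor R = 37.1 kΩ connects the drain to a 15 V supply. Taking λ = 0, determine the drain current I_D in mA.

I_D = 0.369 mA

With gate tied to drain, V_GS = V_DS ≥ V_GS − V_th, so the device is in saturation.
KCL at the drain: ½ k_n (V_GS − V_th)² = (V_DD − V_GS)/R.
Let x = V_GS − 0.934. Then 101 x² + x − 14.07 = 0, giving x = 0.369 V (positive root), so V_GS = 1.3 V.
I_D = (V_DD − V_GS)/R = (15 − 1.3) / 37.1 = 0.369 mA.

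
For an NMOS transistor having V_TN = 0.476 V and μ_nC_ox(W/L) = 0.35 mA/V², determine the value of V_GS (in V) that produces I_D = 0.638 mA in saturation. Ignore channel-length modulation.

In saturation I_D = ½ k_n (V_GS − V_TN)², so V_GS − V_TN = √(2 I_D / k_n) = √(2 × 0.638 / 0.35) = 1.91 V.
V_GS = 0.476 + 1.91 = 2.39 V.

V_GS = 2.39 V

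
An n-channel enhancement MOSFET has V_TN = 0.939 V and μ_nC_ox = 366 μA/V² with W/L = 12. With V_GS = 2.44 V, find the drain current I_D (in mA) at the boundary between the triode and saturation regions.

At the boundary V_DS = V_ov = V_GS − V_TN = 2.44 − 0.939 = 1.5 V.
k_n = μ_nC_ox · (W/L) = 4.392 mA/V².
I_D = ½ k_n V_ov² = 0.5 × 4.392 × 1.5² = 4.95 mA.

I_D = 4.95 mA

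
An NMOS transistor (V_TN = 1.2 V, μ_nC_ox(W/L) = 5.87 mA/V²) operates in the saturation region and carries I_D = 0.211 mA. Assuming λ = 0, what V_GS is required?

V_GS = 1.47 V

In saturation I_D = ½ k_n (V_GS − V_TN)², so V_GS − V_TN = √(2 I_D / k_n) = √(2 × 0.211 / 5.87) = 0.268 V.
V_GS = 1.2 + 0.268 = 1.47 V.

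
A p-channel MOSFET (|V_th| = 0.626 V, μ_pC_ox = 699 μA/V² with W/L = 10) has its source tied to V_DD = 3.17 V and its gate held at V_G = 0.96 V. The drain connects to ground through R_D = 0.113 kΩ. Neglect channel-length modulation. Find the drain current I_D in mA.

I_D = 8.77 mA

V_SG = V_DD − V_G = 3.17 − 0.96 = 2.21 V, so V_ov = 2.21 − 0.626 = 1.58 V.
k_p = μ_pC_ox · (W/L) = 6.99 mA/V².
Assume saturation: I_D = ½ k_p V_ov² = 0.5 × 6.99 × 1.58² = 8.77 mA, giving V_SD = V_DD − I_D R_D = 3.17 − 8.77 × 0.113 = 2.18 V.
V_SD = 2.18 V ≥ V_ov = 1.58 V, confirming saturation.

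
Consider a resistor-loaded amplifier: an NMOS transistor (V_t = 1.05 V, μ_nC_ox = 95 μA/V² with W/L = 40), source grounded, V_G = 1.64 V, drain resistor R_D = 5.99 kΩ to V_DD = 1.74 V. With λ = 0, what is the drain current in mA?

I_D = 0.268 mA

V_GS = V_G = 1.64 V, so V_ov = 1.64 − 1.05 = 0.59 V.
k_n = μ_nC_ox · (W/L) = 3.8 mA/V².
Assume saturation: I_D = ½ k_n V_ov² = 0.5 × 3.8 × 0.59² = 0.661 mA, giving V_DS = V_DD − I_D R_D = 1.74 − 0.661 × 5.99 = -2.22 V.
But -2.22 V < V_ov = 0.59 V, so the device is actually in triode.
In triode I_D = k_n[V_ov V_DS − ½ V_DS²] and I_D = (V_DD − V_DS)/R_D. Equating: 11.4 V_DS² − 14.43 V_DS + 1.74 = 0, giving V_DS = 0.135 V (the root below V_ov).
I_D = (1.74 − 0.135) / 5.99 = 0.268 mA.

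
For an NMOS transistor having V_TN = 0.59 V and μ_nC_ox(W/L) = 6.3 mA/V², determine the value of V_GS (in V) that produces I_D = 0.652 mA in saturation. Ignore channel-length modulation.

In saturation I_D = ½ k_n (V_GS − V_TN)², so V_GS − V_TN = √(2 I_D / k_n) = √(2 × 0.652 / 6.3) = 0.455 V.
V_GS = 0.59 + 0.455 = 1.04 V.

V_GS = 1.04 V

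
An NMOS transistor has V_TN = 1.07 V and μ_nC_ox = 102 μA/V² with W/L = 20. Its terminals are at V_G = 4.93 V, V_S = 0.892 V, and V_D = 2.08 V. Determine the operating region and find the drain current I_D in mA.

V_GS = V_G − V_S = 4.93 − 0.892 = 4.04 V; V_DS = V_D − V_S = 2.08 − 0.892 = 1.19 V.
k_n = μ_nC_ox · (W/L) = 2.04 mA/V².
V_ov = V_GS − V_TN = 4.04 − 1.07 = 2.97 V.
Since V_DS = 1.19 V < V_ov = 2.97 V, the device is in the triode region.
I_D = k_n [V_ov · V_DS − ½ V_DS²] = 2.04 × [2.97 × 1.19 − 0.5 × 1.19²] = 5.75 mA.

Triode; I_D = 5.75 mA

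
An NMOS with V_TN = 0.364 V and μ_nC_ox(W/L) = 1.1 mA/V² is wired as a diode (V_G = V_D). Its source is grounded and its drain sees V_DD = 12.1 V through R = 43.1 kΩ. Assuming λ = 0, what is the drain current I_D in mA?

With gate tied to drain, V_GS = V_DS ≥ V_GS − V_TN, so the device is in saturation.
KCL at the drain: ½ k_n (V_GS − V_TN)² = (V_DD − V_GS)/R.
Let x = V_GS − 0.364. Then 23.7 x² + x − 11.74 = 0, giving x = 0.683 V (positive root), so V_GS = 1.05 V.
I_D = (V_DD − V_GS)/R = (12.1 − 1.05) / 43.1 = 0.256 mA.

I_D = 0.256 mA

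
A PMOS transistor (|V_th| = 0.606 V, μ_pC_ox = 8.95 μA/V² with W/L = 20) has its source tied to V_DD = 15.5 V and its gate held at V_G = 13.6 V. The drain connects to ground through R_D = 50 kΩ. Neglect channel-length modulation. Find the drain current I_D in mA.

I_D = 0.150 mA

V_SG = V_DD − V_G = 15.5 − 13.6 = 1.9 V, so V_ov = 1.9 − 0.606 = 1.29 V.
k_p = μ_pC_ox · (W/L) = 0.179 mA/V².
Assume saturation: I_D = ½ k_p V_ov² = 0.5 × 0.179 × 1.29² = 0.15 mA, giving V_SD = V_DD − I_D R_D = 15.5 − 0.15 × 50 = 8.01 V.
V_SD = 8.01 V ≥ V_ov = 1.29 V, confirming saturation.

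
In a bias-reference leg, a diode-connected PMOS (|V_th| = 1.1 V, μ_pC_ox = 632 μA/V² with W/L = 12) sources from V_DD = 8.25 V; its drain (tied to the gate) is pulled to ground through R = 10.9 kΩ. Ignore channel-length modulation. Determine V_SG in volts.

V_SG = 1.50 V

With gate tied to drain, V_SG = V_SD ≥ V_SG − |V_th|, so the device is in saturation.
k_p = μ_pC_ox · (W/L) = 7.584 mA/V².
KCL at the drain: ½ k_p (V_SG − |V_th|)² = (V_DD − V_SG)/R.
Let x = V_SG − 1.1. Then 41.3 x² + x − 7.15 = 0, giving x = 0.404 V (positive root), so V_SG = 1.5 V.
I_D = (V_DD − V_SG)/R = (8.25 − 1.5) / 10.9 = 0.619 mA.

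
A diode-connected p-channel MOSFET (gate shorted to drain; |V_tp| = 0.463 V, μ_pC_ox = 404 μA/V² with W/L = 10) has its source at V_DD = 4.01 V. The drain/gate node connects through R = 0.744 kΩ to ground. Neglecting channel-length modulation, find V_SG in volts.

With gate tied to drain, V_SG = V_SD ≥ V_SG − |V_tp|, so the device is in saturation.
k_p = μ_pC_ox · (W/L) = 4.04 mA/V².
KCL at the drain: ½ k_p (V_SG − |V_tp|)² = (V_DD − V_SG)/R.
Let x = V_SG − 0.463. Then 1.5 x² + x − 3.547 = 0, giving x = 1.24 V (positive root), so V_SG = 1.7 V.
I_D = (V_DD − V_SG)/R = (4.01 − 1.7) / 0.744 = 3.1 mA.

V_SG = 1.70 V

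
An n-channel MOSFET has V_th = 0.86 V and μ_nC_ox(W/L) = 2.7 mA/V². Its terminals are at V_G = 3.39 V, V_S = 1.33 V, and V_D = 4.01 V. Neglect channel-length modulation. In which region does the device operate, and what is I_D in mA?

Saturation; I_D = 1.94 mA

V_GS = V_G − V_S = 3.39 − 1.33 = 2.06 V; V_DS = V_D − V_S = 4.01 − 1.33 = 2.68 V.
V_ov = V_GS − V_th = 2.06 − 0.86 = 1.2 V.
Since V_DS = 2.68 V ≥ V_ov = 1.2 V, the device is in saturation.
I_D = ½ k_n V_ov² = 0.5 × 2.7 × 1.2² = 1.94 mA.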